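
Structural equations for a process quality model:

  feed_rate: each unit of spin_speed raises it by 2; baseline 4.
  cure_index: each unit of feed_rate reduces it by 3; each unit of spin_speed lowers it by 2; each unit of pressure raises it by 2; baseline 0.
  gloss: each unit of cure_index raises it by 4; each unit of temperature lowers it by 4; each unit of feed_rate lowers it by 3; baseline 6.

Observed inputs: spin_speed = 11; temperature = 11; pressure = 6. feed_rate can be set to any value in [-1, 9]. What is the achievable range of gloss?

Intervening on feed_rate fixes its value directly, overriding its dependence on spin_speed.
Substituting into the cure_index equation gives cure_index = -3*feed_rate - 10.
gloss becomes -15*feed_rate - 78.
Linear in feed_rate, so extremes are at the endpoints: feed_rate = -1 gives gloss = -63; feed_rate = 9 gives gloss = -213.

-213 to -63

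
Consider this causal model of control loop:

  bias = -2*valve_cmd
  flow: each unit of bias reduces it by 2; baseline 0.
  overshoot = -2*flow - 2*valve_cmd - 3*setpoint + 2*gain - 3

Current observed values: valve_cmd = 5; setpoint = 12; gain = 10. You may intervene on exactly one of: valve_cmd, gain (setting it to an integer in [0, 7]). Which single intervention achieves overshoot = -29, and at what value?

Intervening on valve_cmd: with other inputs at their observed values, overshoot = -10*valve_cmd - 19. Solving for -29 gives valve_cmd = 1, within [0, 7].
Intervening on gain: overshoot = 2*gain - 89. Reaching -29 requires gain = 30, outside [0, 7].

set valve_cmd = 1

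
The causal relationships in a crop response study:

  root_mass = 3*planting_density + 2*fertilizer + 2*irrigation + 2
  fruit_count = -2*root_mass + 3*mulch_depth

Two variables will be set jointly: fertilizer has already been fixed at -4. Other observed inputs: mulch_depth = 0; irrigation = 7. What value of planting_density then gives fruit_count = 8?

planting_density = -4

With fertilizer held at -4:
Substituting into the root_mass equation gives root_mass = 3*planting_density + 8.
Substituting into the fruit_count equation gives fruit_count = -6*planting_density - 16.
Solve -6*planting_density - 16 = 8: planting_density = (8 + 16) / -6 = -4.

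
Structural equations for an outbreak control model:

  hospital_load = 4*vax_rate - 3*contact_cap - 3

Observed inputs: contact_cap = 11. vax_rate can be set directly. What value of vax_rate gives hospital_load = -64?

Substituting into the hospital_load equation gives hospital_load = 4*vax_rate - 36.
Solve 4*vax_rate - 36 = -64: vax_rate = (-64 + 36) / 4 = -7.

vax_rate = -7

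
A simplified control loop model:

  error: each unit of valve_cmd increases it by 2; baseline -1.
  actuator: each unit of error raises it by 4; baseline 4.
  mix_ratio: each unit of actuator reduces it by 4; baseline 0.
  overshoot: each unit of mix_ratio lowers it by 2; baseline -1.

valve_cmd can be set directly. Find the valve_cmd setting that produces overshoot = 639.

Substituting into the actuator equation gives actuator = 8*valve_cmd.
Substituting into the mix_ratio equation gives mix_ratio = -32*valve_cmd.
overshoot becomes 64*valve_cmd - 1.
Solve 64*valve_cmd - 1 = 639: valve_cmd = (639 + 1) / 64 = 10.

valve_cmd = 10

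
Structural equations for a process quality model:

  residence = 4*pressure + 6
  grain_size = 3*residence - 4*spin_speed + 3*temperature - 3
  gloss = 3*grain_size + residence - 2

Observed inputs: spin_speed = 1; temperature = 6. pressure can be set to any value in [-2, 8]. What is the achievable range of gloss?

11 to 411

Substituting into the grain_size equation gives grain_size = 12*pressure + 29.
Substituting into the gloss equation gives gloss = 40*pressure + 91.
Linear in pressure, so extremes are at the endpoints: pressure = -2 gives gloss = 11; pressure = 8 gives gloss = 411.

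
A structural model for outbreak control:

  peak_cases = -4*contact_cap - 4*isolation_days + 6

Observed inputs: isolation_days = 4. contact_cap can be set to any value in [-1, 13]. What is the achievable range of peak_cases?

-62 to -6

Substituting into the peak_cases equation gives peak_cases = -4*contact_cap - 10.
Linear in contact_cap, so extremes are at the endpoints: contact_cap = -1 gives peak_cases = -6; contact_cap = 13 gives peak_cases = -62.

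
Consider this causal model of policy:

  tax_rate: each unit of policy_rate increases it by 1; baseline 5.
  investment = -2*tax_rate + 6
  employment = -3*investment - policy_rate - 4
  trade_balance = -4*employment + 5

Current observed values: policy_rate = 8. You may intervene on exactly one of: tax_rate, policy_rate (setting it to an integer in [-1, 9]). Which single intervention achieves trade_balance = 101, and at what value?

Intervening on tax_rate: with other inputs at their observed values, trade_balance = -24*tax_rate + 125. Solving for 101 gives tax_rate = 1, within [-1, 9].
Intervening on policy_rate: trade_balance = -20*policy_rate - 27. Reaching 101 requires policy_rate = -32/5, not an integer.

set tax_rate = 1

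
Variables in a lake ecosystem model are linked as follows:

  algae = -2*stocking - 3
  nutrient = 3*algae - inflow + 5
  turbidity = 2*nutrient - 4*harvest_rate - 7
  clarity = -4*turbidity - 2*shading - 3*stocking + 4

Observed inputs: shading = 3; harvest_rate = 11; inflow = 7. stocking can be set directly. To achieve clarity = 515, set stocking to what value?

stocking = 5

Substituting into the nutrient equation gives nutrient = -6*stocking - 11.
Substituting into the turbidity equation gives turbidity = -12*stocking - 73.
This gives clarity = 45*stocking + 290.
Solve 45*stocking + 290 = 515: stocking = (515 - 290) / 45 = 5.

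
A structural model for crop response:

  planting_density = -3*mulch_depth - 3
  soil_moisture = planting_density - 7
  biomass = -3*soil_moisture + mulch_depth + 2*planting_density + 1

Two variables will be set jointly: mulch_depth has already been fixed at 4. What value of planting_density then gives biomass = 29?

planting_density = -3

With mulch_depth held at 4:
Intervening on planting_density fixes its value directly, overriding its dependence on mulch_depth.
Substituting into the biomass equation gives biomass = -planting_density + 26.
Solve -planting_density + 26 = 29: planting_density = (29 - 26) / -1 = -3.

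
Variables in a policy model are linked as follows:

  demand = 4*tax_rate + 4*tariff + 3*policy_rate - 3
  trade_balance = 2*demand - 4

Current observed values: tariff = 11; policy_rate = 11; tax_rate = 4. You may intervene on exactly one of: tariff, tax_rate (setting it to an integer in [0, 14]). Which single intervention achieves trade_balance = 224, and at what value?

Intervening on tariff: trade_balance = 8*tariff + 88. Reaching 224 requires tariff = 17, outside [0, 14].
Intervening on tax_rate: with other inputs at their observed values, trade_balance = 8*tax_rate + 144. Solving for 224 gives tax_rate = 10, within [0, 14].

set tax_rate = 10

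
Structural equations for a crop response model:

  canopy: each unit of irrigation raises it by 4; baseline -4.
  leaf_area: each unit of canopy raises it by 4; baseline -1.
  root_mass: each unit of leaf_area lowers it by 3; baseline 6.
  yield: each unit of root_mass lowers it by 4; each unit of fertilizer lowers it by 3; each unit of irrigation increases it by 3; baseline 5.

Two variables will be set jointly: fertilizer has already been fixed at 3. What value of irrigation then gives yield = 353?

With fertilizer held at 3:
Substituting into the leaf_area equation gives leaf_area = 16*irrigation - 17.
Substituting into the root_mass equation gives root_mass = -48*irrigation + 57.
Substituting into the yield equation gives yield = 195*irrigation - 232.
Solve 195*irrigation - 232 = 353: irrigation = (353 + 232) / 195 = 3.

irrigation = 3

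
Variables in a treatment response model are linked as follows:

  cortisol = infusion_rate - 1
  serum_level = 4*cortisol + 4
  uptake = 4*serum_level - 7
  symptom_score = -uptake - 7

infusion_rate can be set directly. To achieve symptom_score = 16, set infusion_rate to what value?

Substituting into the serum_level equation gives serum_level = 4*infusion_rate.
Substituting into the uptake equation gives uptake = 16*infusion_rate - 7.
symptom_score becomes -16*infusion_rate.
Solve -16*infusion_rate = 16: infusion_rate = 16 / -16 = -1.

infusion_rate = -1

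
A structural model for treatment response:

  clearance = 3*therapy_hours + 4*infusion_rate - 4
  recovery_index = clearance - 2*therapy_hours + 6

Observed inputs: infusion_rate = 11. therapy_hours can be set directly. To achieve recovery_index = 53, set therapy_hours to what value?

Substituting into the clearance equation gives clearance = 3*therapy_hours + 40.
Substituting into the recovery_index equation gives recovery_index = therapy_hours + 46.
Solve therapy_hours + 46 = 53: therapy_hours = (53 - 46) / 1 = 7.

therapy_hours = 7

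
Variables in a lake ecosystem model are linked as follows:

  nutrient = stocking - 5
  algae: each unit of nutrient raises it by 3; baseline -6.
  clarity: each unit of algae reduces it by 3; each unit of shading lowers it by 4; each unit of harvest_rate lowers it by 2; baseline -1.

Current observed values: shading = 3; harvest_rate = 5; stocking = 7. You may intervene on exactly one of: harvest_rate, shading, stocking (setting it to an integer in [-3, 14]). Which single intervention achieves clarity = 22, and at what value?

Intervening on harvest_rate: clarity = -2*harvest_rate - 13. Reaching 22 requires harvest_rate = -35/2, not an integer.
Intervening on shading: clarity = -4*shading - 11. Reaching 22 requires shading = -33/4, not an integer.
Intervening on stocking: with other inputs at their observed values, clarity = -9*stocking + 40. Solving for 22 gives stocking = 2, within [-3, 14].

set stocking = 2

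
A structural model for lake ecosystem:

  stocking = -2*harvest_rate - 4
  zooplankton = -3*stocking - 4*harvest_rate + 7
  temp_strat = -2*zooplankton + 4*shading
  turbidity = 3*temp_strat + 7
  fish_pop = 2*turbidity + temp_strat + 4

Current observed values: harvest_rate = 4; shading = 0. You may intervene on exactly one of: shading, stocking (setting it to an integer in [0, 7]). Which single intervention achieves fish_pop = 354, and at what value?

Intervening on shading: fish_pop = 28*shading - 360. Reaching 354 requires shading = 51/2, not an integer.
Intervening on stocking: with other inputs at their observed values, fish_pop = 42*stocking + 144. Solving for 354 gives stocking = 5, within [0, 7].

set stocking = 5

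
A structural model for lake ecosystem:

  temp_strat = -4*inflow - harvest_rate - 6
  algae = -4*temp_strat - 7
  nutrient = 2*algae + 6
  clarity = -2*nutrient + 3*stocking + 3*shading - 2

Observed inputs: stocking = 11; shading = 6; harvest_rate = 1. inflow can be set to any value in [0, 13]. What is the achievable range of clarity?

Substituting into the temp_strat equation gives temp_strat = -4*inflow - 7.
Substituting into the algae equation gives algae = 16*inflow + 21.
Substituting into the nutrient equation gives nutrient = 32*inflow + 48.
So clarity = -64*inflow - 47.
Linear in inflow, so extremes are at the endpoints: inflow = 0 gives clarity = -47; inflow = 13 gives clarity = -879.

-879 to -47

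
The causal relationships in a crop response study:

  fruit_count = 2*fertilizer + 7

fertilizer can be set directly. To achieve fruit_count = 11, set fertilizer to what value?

fertilizer = 2

Solve 2*fertilizer + 7 = 11: fertilizer = (11 - 7) / 2 = 2.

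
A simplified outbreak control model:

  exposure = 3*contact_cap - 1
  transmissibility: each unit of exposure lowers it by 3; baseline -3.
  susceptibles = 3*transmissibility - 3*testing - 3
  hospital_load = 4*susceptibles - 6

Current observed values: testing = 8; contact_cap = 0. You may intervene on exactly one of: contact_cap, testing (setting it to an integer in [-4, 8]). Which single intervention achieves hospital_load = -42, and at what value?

set testing = 2

Intervening on contact_cap: hospital_load = -108*contact_cap - 114. Reaching -42 requires contact_cap = -2/3, not an integer.
Intervening on testing: with other inputs at their observed values, hospital_load = -12*testing - 18. Solving for -42 gives testing = 2, within [-4, 8].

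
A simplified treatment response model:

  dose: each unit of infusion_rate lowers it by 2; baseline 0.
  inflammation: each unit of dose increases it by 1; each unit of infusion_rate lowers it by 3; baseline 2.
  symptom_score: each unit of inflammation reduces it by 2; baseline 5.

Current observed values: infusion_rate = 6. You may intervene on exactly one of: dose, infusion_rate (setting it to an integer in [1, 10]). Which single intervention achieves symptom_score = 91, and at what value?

set infusion_rate = 9

Intervening on dose: symptom_score = -2*dose + 37. Reaching 91 requires dose = -27, outside [1, 10].
Intervening on infusion_rate: with other inputs at their observed values, symptom_score = 10*infusion_rate + 1. Solving for 91 gives infusion_rate = 9, within [1, 10].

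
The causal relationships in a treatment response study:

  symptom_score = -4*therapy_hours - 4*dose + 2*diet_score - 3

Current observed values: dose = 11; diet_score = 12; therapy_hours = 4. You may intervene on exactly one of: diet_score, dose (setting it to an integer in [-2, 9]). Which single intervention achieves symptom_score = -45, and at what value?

Intervening on diet_score: with other inputs at their observed values, symptom_score = 2*diet_score - 63. Solving for -45 gives diet_score = 9, within [-2, 9].
Intervening on dose: symptom_score = -4*dose + 5. Reaching -45 requires dose = 25/2, not an integer.

set diet_score = 9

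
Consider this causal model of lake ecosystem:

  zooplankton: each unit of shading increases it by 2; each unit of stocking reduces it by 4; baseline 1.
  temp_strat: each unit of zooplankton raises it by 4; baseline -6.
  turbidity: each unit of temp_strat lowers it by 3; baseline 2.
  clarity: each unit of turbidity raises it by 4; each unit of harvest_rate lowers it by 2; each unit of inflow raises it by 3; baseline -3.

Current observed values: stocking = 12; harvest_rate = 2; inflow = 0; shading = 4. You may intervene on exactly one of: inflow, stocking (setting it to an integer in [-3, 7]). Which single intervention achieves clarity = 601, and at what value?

set stocking = 5

Intervening on inflow: clarity = 3*inflow + 1945. Reaching 601 requires inflow = -448, outside [-3, 7].
Intervening on stocking: with other inputs at their observed values, clarity = 192*stocking - 359. Solving for 601 gives stocking = 5, within [-3, 7].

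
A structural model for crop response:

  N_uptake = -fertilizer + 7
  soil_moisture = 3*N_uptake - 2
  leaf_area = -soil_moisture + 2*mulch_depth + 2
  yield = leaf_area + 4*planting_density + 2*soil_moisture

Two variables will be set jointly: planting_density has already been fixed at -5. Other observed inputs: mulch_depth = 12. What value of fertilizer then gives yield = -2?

fertilizer = 9

With planting_density held at -5:
Substituting into the soil_moisture equation gives soil_moisture = -3*fertilizer + 19.
leaf_area becomes 3*fertilizer + 7.
This gives yield = -3*fertilizer + 25.
Solve -3*fertilizer + 25 = -2: fertilizer = (-2 - 25) / -3 = 9.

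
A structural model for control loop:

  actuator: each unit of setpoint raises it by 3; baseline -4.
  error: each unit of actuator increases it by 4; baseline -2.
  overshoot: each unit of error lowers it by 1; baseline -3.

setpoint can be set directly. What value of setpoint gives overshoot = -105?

setpoint = 10

Substituting into the error equation gives error = 12*setpoint - 18.
So overshoot = -12*setpoint + 15.
Solve -12*setpoint + 15 = -105: setpoint = (-105 - 15) / -12 = 10.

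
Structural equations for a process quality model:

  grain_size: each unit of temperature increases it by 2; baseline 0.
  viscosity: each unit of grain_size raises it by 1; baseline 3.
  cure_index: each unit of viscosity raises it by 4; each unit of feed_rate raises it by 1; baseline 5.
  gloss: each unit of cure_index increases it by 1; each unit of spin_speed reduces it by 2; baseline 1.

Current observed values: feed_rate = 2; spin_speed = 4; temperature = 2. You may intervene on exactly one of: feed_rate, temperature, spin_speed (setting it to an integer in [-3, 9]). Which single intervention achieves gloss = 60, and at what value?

Intervening on feed_rate: gloss = feed_rate + 26. Reaching 60 requires feed_rate = 34, outside [-3, 9].
Intervening on temperature: with other inputs at their observed values, gloss = 8*temperature + 12. Solving for 60 gives temperature = 6, within [-3, 9].
Intervening on spin_speed: gloss = -2*spin_speed + 36. Reaching 60 requires spin_speed = -12, outside [-3, 9].

set temperature = 6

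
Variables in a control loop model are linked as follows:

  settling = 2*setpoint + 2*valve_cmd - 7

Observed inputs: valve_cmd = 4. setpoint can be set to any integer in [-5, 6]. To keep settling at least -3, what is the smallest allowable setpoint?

setpoint = -2

Substituting into the settling equation gives settling = 2*setpoint + 1.
Require 2*setpoint + 1 ≥ -3, so setpoint ≥ -2.
The smallest integer in [-5, 6] satisfying this is -2.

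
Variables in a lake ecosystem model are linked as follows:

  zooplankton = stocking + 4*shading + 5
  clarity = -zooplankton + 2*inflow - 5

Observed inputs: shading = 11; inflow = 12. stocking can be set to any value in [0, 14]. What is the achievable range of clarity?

Substituting into the zooplankton equation gives zooplankton = stocking + 49.
This gives clarity = -stocking - 30.
Linear in stocking, so extremes are at the endpoints: stocking = 0 gives clarity = -30; stocking = 14 gives clarity = -44.

-44 to -30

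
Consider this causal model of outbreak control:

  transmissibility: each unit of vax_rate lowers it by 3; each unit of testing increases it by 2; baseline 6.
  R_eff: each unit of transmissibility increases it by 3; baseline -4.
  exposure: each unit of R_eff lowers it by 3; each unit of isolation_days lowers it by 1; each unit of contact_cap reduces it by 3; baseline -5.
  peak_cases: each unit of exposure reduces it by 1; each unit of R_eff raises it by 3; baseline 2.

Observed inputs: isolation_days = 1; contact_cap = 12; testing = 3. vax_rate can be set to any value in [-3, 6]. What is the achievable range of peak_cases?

-88 to 398

Substituting into the transmissibility equation gives transmissibility = -3*vax_rate + 12.
Substituting into the R_eff equation gives R_eff = -9*vax_rate + 32.
Substituting into the exposure equation gives exposure = 27*vax_rate - 138.
Substituting into the peak_cases equation gives peak_cases = -54*vax_rate + 236.
Linear in vax_rate, so extremes are at the endpoints: vax_rate = -3 gives peak_cases = 398; vax_rate = 6 gives peak_cases = -88.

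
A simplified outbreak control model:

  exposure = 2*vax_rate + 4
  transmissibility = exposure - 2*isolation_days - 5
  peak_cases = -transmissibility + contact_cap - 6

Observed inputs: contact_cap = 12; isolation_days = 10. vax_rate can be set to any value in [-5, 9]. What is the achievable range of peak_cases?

Substituting into the transmissibility equation gives transmissibility = 2*vax_rate - 21.
peak_cases becomes -2*vax_rate + 27.
Linear in vax_rate, so extremes are at the endpoints: vax_rate = -5 gives peak_cases = 37; vax_rate = 9 gives peak_cases = 9.

9 to 37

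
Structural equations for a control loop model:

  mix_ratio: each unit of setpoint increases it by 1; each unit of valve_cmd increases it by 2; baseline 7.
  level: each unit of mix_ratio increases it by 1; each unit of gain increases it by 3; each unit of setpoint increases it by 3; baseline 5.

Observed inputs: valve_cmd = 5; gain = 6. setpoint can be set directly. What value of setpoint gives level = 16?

Substituting into the mix_ratio equation gives mix_ratio = setpoint + 17.
Substituting into the level equation gives level = 4*setpoint + 40.
Solve 4*setpoint + 40 = 16: setpoint = (16 - 40) / 4 = -6.

setpoint = -6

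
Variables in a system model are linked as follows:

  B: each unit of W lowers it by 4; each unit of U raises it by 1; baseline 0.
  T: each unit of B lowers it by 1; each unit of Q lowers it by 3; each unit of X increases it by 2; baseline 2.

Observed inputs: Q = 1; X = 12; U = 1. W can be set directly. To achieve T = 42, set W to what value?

Substituting into the B equation gives B = -4*W + 1.
Substituting into the T equation gives T = 4*W + 22.
Solve 4*W + 22 = 42: W = (42 - 22) / 4 = 5.

W = 5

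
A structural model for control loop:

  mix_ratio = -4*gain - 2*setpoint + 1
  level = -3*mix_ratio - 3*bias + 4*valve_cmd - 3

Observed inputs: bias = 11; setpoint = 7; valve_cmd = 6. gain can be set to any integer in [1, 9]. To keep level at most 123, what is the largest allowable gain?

Substituting into the mix_ratio equation gives mix_ratio = -4*gain - 13.
This gives level = 12*gain + 27.
Require 12*gain + 27 ≤ 123, so gain ≤ 8.
The largest integer in [1, 9] satisfying this is 8.

gain = 8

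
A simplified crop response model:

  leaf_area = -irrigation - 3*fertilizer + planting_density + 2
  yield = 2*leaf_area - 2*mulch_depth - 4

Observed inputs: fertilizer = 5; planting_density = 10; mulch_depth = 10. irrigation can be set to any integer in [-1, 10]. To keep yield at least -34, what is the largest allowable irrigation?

irrigation = 2

Substituting into the leaf_area equation gives leaf_area = -irrigation - 3.
Substituting into the yield equation gives yield = -2*irrigation - 30.
Require -2*irrigation - 30 ≥ -34, so irrigation ≤ 2.
The largest integer in [-1, 10] satisfying this is 2.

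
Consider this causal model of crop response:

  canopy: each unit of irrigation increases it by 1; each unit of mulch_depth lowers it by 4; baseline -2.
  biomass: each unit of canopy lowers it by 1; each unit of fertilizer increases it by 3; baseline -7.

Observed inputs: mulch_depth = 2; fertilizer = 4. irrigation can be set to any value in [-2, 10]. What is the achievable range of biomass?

5 to 17

Substituting into the canopy equation gives canopy = irrigation - 10.
Substituting into the biomass equation gives biomass = -irrigation + 15.
Linear in irrigation, so extremes are at the endpoints: irrigation = -2 gives biomass = 17; irrigation = 10 gives biomass = 5.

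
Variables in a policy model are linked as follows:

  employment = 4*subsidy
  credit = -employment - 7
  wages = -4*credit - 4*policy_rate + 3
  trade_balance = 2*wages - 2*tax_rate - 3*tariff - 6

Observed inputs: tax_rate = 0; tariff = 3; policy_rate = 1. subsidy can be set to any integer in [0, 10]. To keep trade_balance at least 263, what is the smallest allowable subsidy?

subsidy = 7

Substituting into the credit equation gives credit = -4*subsidy - 7.
This gives wages = 16*subsidy + 27.
trade_balance becomes 32*subsidy + 39.
Require 32*subsidy + 39 ≥ 263, so subsidy ≥ 7.
The smallest integer in [0, 10] satisfying this is 7.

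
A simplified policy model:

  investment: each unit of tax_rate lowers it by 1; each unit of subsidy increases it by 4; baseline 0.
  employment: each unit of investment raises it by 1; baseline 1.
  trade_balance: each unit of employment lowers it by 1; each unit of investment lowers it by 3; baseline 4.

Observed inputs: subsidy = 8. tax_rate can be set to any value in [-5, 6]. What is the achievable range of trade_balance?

-145 to -101

Substituting into the investment equation gives investment = -tax_rate + 32.
This gives employment = -tax_rate + 33.
Substituting into the trade_balance equation gives trade_balance = 4*tax_rate - 125.
Linear in tax_rate, so extremes are at the endpoints: tax_rate = -5 gives trade_balance = -145; tax_rate = 6 gives trade_balance = -101.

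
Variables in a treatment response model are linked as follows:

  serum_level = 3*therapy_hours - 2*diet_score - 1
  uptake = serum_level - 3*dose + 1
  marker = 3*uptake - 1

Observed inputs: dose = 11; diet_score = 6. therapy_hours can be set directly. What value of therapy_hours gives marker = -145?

therapy_hours = -1

Substituting into the serum_level equation gives serum_level = 3*therapy_hours - 13.
Substituting into the uptake equation gives uptake = 3*therapy_hours - 45.
This gives marker = 9*therapy_hours - 136.
Solve 9*therapy_hours - 136 = -145: therapy_hours = (-145 + 136) / 9 = -1.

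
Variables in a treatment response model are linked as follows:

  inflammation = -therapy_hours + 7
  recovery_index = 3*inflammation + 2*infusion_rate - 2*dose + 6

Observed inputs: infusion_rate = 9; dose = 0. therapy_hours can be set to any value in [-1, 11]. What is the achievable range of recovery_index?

Substituting into the recovery_index equation gives recovery_index = -3*therapy_hours + 45.
Linear in therapy_hours, so extremes are at the endpoints: therapy_hours = -1 gives recovery_index = 48; therapy_hours = 11 gives recovery_index = 12.

12 to 48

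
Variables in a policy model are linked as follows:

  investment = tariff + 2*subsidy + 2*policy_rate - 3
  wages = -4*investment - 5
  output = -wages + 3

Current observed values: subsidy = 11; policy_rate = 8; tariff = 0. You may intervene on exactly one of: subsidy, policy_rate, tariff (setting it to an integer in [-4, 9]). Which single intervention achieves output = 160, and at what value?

set tariff = 3

Intervening on subsidy: output = 8*subsidy + 60. Reaching 160 requires subsidy = 25/2, not an integer.
Intervening on policy_rate: output = 8*policy_rate + 84. Reaching 160 requires policy_rate = 19/2, not an integer.
Intervening on tariff: with other inputs at their observed values, output = 4*tariff + 148. Solving for 160 gives tariff = 3, within [-4, 9].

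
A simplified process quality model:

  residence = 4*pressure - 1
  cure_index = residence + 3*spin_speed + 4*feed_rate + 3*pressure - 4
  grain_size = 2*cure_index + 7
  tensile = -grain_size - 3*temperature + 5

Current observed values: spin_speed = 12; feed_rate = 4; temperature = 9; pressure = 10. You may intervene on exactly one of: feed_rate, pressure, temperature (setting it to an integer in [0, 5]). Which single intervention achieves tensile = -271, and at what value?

set feed_rate = 5

Intervening on feed_rate: with other inputs at their observed values, tensile = -8*feed_rate - 231. Solving for -271 gives feed_rate = 5, within [0, 5].
Intervening on pressure: tensile = -14*pressure - 123. Reaching -271 requires pressure = 74/7, not an integer.
Intervening on temperature: tensile = -3*temperature - 236. Reaching -271 requires temperature = 35/3, not an integer.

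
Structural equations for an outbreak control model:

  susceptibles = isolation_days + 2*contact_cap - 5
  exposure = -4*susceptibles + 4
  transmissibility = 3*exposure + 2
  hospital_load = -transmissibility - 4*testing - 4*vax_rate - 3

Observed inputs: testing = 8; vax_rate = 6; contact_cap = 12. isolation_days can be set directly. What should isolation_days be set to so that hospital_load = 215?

Substituting into the susceptibles equation gives susceptibles = isolation_days + 19.
This gives exposure = -4*isolation_days - 72.
transmissibility becomes -12*isolation_days - 214.
Substituting into the hospital_load equation gives hospital_load = 12*isolation_days + 155.
Solve 12*isolation_days + 155 = 215: isolation_days = (215 - 155) / 12 = 5.

isolation_days = 5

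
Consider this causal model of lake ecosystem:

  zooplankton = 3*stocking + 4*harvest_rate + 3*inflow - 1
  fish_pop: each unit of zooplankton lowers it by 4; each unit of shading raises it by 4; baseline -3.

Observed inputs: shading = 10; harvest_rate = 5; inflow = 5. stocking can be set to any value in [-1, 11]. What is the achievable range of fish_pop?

-231 to -87

Substituting into the zooplankton equation gives zooplankton = 3*stocking + 34.
fish_pop becomes -12*stocking - 99.
Linear in stocking, so extremes are at the endpoints: stocking = -1 gives fish_pop = -87; stocking = 11 gives fish_pop = -231.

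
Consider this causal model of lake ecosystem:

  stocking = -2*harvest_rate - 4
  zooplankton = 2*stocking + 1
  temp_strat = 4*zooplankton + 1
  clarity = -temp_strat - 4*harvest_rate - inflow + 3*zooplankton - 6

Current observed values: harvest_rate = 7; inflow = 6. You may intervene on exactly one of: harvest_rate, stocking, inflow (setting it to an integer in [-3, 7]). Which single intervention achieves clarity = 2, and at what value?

Intervening on harvest_rate: the paths from harvest_rate to clarity cancel (net effect zero), leaving clarity = -6; 2 is unreachable this way.
Intervening on stocking: clarity = -2*stocking - 42. Reaching 2 requires stocking = -22, outside [-3, 7].
Intervening on inflow: with other inputs at their observed values, clarity = -inflow. Solving for 2 gives inflow = -2, within [-3, 7].

set inflow = -2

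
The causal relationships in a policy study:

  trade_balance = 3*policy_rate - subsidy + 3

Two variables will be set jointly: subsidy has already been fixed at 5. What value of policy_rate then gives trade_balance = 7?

With subsidy held at 5:
Substituting into the trade_balance equation gives trade_balance = 3*policy_rate - 2.
Solve 3*policy_rate - 2 = 7: policy_rate = (7 + 2) / 3 = 3.

policy_rate = 3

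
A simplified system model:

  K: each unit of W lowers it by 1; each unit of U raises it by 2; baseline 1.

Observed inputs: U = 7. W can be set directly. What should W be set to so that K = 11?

W = 4

Substituting into the K equation gives K = -W + 15.
Solve -W + 15 = 11: W = (11 - 15) / -1 = 4.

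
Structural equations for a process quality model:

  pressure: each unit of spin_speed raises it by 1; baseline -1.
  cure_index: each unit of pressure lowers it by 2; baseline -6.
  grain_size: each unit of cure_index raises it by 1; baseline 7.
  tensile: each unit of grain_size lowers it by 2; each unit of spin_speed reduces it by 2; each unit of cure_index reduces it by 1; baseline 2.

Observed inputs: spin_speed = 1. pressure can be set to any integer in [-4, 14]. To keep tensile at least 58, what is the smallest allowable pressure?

pressure = 9

Intervening on pressure fixes its value directly, overriding its dependence on spin_speed.
Substituting into the grain_size equation gives grain_size = -2*pressure + 1.
tensile becomes 6*pressure + 4.
Require 6*pressure + 4 ≥ 58, so pressure ≥ 9.
The smallest integer in [-4, 14] satisfying this is 9.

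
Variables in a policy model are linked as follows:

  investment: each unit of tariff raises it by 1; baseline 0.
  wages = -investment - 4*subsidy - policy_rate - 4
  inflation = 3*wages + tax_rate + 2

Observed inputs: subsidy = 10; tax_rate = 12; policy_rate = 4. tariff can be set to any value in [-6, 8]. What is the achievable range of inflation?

-154 to -112

Substituting into the wages equation gives wages = -tariff - 48.
Substituting into the inflation equation gives inflation = -3*tariff - 130.
Linear in tariff, so extremes are at the endpoints: tariff = -6 gives inflation = -112; tariff = 8 gives inflation = -154.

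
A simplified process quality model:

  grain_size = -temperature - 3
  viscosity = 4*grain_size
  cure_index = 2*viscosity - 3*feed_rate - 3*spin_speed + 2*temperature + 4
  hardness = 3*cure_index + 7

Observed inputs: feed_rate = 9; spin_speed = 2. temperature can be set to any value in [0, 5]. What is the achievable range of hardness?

-242 to -152

Substituting into the viscosity equation gives viscosity = -4*temperature - 12.
Substituting into the cure_index equation gives cure_index = -6*temperature - 53.
Substituting into the hardness equation gives hardness = -18*temperature - 152.
Linear in temperature, so extremes are at the endpoints: temperature = 0 gives hardness = -152; temperature = 5 gives hardness = -242.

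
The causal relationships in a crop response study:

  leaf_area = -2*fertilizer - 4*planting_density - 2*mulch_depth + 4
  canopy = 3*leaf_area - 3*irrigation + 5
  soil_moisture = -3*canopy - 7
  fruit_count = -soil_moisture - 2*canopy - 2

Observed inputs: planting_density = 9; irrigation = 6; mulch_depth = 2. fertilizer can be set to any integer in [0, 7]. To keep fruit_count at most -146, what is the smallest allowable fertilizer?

fertilizer = 5

Substituting into the leaf_area equation gives leaf_area = -2*fertilizer - 36.
canopy becomes -6*fertilizer - 121.
Substituting into the soil_moisture equation gives soil_moisture = 18*fertilizer + 356.
Substituting into the fruit_count equation gives fruit_count = -6*fertilizer - 116.
Require -6*fertilizer - 116 ≤ -146, so fertilizer ≥ 5.
The smallest integer in [0, 7] satisfying this is 5.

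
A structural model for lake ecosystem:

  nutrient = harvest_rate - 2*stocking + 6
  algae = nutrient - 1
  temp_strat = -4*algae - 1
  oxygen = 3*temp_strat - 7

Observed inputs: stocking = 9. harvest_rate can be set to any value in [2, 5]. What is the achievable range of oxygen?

86 to 122

Substituting into the nutrient equation gives nutrient = harvest_rate - 12.
algae becomes harvest_rate - 13.
Substituting into the temp_strat equation gives temp_strat = -4*harvest_rate + 51.
Substituting into the oxygen equation gives oxygen = -12*harvest_rate + 146.
Linear in harvest_rate, so extremes are at the endpoints: harvest_rate = 2 gives oxygen = 122; harvest_rate = 5 gives oxygen = 86.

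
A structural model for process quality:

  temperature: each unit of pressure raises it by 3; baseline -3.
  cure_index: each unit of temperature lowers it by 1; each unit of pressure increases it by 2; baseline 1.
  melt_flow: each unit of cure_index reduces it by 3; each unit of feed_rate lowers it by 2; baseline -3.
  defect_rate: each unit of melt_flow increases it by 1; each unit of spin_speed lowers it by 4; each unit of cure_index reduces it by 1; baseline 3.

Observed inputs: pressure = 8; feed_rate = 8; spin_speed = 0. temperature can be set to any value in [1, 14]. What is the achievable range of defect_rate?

-80 to -28

Intervening on temperature fixes its value directly, overriding its dependence on pressure.
Substituting into the cure_index equation gives cure_index = -temperature + 17.
This gives melt_flow = 3*temperature - 70.
So defect_rate = 4*temperature - 84.
Linear in temperature, so extremes are at the endpoints: temperature = 1 gives defect_rate = -80; temperature = 14 gives defect_rate = -28.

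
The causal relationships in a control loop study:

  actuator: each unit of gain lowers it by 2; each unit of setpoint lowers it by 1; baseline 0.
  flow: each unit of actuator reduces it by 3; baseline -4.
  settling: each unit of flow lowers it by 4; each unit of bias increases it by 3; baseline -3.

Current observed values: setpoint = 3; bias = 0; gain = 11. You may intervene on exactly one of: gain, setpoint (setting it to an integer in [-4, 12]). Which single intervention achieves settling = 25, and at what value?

Intervening on gain: with other inputs at their observed values, settling = -24*gain - 23. Solving for 25 gives gain = -2, within [-4, 12].
Intervening on setpoint: settling = -12*setpoint - 251. Reaching 25 requires setpoint = -23, outside [-4, 12].

set gain = -2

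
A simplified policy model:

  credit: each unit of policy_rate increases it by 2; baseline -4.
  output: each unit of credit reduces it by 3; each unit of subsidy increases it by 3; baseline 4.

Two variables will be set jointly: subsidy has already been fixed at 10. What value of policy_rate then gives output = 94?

With subsidy held at 10:
Substituting into the output equation gives output = -6*policy_rate + 46.
Solve -6*policy_rate + 46 = 94: policy_rate = (94 - 46) / -6 = -8.

policy_rate = -8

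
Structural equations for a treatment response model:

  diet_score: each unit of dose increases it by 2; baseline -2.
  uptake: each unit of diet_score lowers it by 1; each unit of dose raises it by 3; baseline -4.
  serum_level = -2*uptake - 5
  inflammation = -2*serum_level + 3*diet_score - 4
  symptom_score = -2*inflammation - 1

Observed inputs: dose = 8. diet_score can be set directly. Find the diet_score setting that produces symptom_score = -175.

Intervening on diet_score fixes its value directly, overriding its dependence on dose.
Substituting into the uptake equation gives uptake = -diet_score + 20.
This gives serum_level = 2*diet_score - 45.
Substituting into the inflammation equation gives inflammation = -diet_score + 86.
Substituting into the symptom_score equation gives symptom_score = 2*diet_score - 173.
Solve 2*diet_score - 173 = -175: diet_score = (-175 + 173) / 2 = -1.

diet_score = -1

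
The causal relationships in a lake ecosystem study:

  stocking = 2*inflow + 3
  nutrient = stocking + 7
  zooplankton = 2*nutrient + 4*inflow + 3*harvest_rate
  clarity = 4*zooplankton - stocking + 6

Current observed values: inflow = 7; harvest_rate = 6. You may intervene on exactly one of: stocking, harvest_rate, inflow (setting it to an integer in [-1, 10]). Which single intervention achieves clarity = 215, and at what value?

Intervening on stocking: clarity = 7*stocking + 246. Reaching 215 requires stocking = -31/7, not an integer.
Intervening on harvest_rate: clarity = 12*harvest_rate + 293. Reaching 215 requires harvest_rate = -13/2, not an integer.
Intervening on inflow: with other inputs at their observed values, clarity = 30*inflow + 155. Solving for 215 gives inflow = 2, within [-1, 10].

set inflow = 2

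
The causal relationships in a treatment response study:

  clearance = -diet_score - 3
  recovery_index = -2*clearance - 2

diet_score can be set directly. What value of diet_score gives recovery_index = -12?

diet_score = -8

Substituting into the recovery_index equation gives recovery_index = 2*diet_score + 4.
Solve 2*diet_score + 4 = -12: diet_score = (-12 - 4) / 2 = -8.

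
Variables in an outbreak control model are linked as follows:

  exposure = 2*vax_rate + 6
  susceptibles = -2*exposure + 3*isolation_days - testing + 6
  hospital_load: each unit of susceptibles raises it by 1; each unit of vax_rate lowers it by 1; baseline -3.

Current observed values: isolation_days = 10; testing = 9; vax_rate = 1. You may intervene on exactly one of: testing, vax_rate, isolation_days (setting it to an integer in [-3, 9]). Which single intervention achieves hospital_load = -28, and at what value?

Intervening on testing: hospital_load = -testing + 16. Reaching -28 requires testing = 44, outside [-3, 9].
Intervening on vax_rate: with other inputs at their observed values, hospital_load = -5*vax_rate + 12. Solving for -28 gives vax_rate = 8, within [-3, 9].
Intervening on isolation_days: hospital_load = 3*isolation_days - 23. Reaching -28 requires isolation_days = -5/3, not an integer.

set vax_rate = 8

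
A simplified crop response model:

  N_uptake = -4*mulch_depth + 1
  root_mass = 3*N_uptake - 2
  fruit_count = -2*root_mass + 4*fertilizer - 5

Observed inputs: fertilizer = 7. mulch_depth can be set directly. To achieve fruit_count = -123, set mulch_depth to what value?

mulch_depth = -6

Substituting into the root_mass equation gives root_mass = -12*mulch_depth + 1.
So fruit_count = 24*mulch_depth + 21.
Solve 24*mulch_depth + 21 = -123: mulch_depth = (-123 - 21) / 24 = -6.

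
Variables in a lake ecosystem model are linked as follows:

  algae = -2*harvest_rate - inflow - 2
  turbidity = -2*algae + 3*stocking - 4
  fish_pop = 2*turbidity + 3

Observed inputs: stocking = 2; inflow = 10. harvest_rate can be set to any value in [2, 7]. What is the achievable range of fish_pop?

Substituting into the algae equation gives algae = -2*harvest_rate - 12.
Substituting into the turbidity equation gives turbidity = 4*harvest_rate + 26.
Substituting into the fish_pop equation gives fish_pop = 8*harvest_rate + 55.
Linear in harvest_rate, so extremes are at the endpoints: harvest_rate = 2 gives fish_pop = 71; harvest_rate = 7 gives fish_pop = 111.

71 to 111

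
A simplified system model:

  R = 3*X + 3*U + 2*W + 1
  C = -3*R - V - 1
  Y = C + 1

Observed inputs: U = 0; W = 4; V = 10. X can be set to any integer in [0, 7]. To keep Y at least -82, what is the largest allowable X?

X = 5

Substituting into the R equation gives R = 3*X + 9.
Substituting into the C equation gives C = -9*X - 38.
Substituting into the Y equation gives Y = -9*X - 37.
Require -9*X - 37 ≥ -82, so X ≤ 5.
The largest integer in [0, 7] satisfying this is 5.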